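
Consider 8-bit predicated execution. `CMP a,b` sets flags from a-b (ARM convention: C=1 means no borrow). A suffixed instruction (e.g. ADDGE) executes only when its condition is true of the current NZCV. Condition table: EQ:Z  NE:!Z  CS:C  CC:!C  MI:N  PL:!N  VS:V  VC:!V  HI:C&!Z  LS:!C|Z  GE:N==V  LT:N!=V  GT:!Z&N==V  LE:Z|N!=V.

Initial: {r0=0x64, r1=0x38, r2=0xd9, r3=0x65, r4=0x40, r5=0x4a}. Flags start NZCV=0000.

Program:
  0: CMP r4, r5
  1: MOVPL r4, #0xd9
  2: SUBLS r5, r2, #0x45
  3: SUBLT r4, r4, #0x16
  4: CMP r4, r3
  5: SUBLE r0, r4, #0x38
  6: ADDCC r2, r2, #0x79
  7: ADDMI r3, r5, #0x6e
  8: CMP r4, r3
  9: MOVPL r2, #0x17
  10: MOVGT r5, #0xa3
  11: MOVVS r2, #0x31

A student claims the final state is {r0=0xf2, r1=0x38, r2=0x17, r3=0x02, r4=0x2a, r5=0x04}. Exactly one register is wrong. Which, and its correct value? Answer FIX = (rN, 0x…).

FIX = (r5, 0xa3)

0: ✓ CMP  NZCV=1000
1: · MOVPL
2: ✓ SUBLS  r5←0x94
3: ✓ SUBLT  r4←0x2a
4: ✓ CMP  NZCV=1000
5: ✓ SUBLE  r0←0xf2
6: ✓ ADDCC  r2←0x52
7: ✓ ADDMI  r3←0x02
8: ✓ CMP  NZCV=0010
9: ✓ MOVPL  r2←0x17
10: ✓ MOVGT  r5←0xa3
11: · MOVVS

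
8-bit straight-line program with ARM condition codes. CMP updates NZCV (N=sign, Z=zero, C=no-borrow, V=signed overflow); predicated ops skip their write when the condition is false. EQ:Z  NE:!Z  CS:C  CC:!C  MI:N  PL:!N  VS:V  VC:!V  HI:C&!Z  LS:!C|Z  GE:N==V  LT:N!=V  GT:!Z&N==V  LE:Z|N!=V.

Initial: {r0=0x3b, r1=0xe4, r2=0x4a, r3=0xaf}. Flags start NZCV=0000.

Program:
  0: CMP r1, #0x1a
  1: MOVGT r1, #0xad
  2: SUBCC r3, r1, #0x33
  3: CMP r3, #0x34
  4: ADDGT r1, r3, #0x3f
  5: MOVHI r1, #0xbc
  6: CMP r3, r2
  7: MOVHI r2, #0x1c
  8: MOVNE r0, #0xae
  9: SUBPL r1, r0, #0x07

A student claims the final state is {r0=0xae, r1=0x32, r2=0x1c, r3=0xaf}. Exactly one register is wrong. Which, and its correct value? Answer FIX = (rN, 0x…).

FIX = (r1, 0xa7)

[0] flags=1010 → (cmp)
[1] flags=1010 GT?F → skip
[2] flags=1010 CC?F → skip
[3] flags=0011 → (cmp)
[4] flags=0011 GT?F → skip
[5] flags=0011 HI?T → r1=0xbc
[6] flags=0011 → (cmp)
[7] flags=0011 HI?T → r2=0x1c
[8] flags=0011 NE?T → r0=0xae
[9] flags=0011 PL?T → r1=0xa7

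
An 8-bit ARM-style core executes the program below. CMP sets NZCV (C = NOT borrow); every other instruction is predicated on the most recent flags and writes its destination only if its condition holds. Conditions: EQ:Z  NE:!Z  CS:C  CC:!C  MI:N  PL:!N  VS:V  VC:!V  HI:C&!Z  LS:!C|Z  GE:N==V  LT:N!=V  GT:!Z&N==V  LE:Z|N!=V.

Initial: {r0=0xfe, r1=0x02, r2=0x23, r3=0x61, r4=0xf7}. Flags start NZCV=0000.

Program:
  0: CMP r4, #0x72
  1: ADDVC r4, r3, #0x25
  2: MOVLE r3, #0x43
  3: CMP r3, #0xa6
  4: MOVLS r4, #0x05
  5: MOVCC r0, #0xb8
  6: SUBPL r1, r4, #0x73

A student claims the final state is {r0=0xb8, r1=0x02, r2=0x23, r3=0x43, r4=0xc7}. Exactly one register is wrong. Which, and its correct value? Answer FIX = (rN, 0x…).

FIX = (r4, 0x05)

[0] flags=1010 → (cmp)
[1] flags=1010 VC?T → r4=0x86
[2] flags=1010 LE?T → r3=0x43
[3] flags=1001 → (cmp)
[4] flags=1001 LS?T → r4=0x05
[5] flags=1001 CC?T → r0=0xb8
[6] flags=1001 PL?F → skip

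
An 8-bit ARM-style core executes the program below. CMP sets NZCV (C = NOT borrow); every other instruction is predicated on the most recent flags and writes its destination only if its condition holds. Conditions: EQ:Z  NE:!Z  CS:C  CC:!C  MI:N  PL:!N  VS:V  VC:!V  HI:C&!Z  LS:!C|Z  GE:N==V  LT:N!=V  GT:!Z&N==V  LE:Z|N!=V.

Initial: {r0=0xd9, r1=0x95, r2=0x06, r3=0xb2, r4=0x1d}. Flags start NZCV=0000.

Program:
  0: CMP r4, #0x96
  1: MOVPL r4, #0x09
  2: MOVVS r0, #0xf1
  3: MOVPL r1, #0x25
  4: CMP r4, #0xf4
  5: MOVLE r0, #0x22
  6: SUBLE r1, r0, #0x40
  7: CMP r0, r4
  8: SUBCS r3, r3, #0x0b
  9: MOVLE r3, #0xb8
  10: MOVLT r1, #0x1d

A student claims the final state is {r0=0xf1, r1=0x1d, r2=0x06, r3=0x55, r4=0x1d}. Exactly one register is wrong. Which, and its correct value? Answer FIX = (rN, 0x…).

FIX = (r3, 0xb8)

[0] flags=1001 → (cmp)
[1] flags=1001 PL?F → skip
[2] flags=1001 VS?T → r0=0xf1
[3] flags=1001 PL?F → skip
[4] flags=0000 → (cmp)
[5] flags=0000 LE?F → skip
[6] flags=0000 LE?F → skip
[7] flags=1010 → (cmp)
[8] flags=1010 CS?T → r3=0xa7
[9] flags=1010 LE?T → r3=0xb8
[10] flags=1010 LT?T → r1=0x1d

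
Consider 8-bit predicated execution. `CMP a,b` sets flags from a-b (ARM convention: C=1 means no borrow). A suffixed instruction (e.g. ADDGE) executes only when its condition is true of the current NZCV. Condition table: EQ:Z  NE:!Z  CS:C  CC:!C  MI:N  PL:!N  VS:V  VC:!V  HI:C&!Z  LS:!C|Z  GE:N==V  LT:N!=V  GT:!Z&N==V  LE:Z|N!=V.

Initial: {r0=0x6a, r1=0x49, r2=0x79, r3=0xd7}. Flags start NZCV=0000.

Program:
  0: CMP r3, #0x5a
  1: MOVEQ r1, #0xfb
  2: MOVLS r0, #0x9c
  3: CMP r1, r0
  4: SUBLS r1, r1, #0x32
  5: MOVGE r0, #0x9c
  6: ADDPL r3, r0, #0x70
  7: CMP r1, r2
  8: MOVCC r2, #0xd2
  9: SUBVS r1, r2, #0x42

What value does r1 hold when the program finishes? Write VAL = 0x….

VAL = 0x17

[0] flags=0011 → (cmp)
[1] flags=0011 EQ?F → skip
[2] flags=0011 LS?F → skip
[3] flags=1000 → (cmp)
[4] flags=1000 LS?T → r1=0x17
[5] flags=1000 GE?F → skip
[6] flags=1000 PL?F → skip
[7] flags=1000 → (cmp)
[8] flags=1000 CC?T → r2=0xd2
[9] flags=1000 VS?F → skip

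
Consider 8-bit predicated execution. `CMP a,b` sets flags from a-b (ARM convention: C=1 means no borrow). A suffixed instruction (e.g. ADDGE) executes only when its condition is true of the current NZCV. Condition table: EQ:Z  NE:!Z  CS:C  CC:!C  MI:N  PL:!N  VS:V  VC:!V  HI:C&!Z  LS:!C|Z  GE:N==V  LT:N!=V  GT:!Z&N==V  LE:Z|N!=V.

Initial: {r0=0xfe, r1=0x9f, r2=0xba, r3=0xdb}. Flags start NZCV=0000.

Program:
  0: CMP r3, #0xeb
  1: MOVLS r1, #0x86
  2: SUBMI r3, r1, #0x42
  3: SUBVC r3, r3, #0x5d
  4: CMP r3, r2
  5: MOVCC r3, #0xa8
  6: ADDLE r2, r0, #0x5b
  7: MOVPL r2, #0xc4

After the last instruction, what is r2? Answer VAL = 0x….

0: ✓ CMP  NZCV=1000
1: ✓ MOVLS  r1←0x86
2: ✓ SUBMI  r3←0x44
3: ✓ SUBVC  r3←0xe7
4: ✓ CMP  NZCV=0010
5: · MOVCC
6: · ADDLE
7: ✓ MOVPL  r2←0xc4

VAL = 0xc4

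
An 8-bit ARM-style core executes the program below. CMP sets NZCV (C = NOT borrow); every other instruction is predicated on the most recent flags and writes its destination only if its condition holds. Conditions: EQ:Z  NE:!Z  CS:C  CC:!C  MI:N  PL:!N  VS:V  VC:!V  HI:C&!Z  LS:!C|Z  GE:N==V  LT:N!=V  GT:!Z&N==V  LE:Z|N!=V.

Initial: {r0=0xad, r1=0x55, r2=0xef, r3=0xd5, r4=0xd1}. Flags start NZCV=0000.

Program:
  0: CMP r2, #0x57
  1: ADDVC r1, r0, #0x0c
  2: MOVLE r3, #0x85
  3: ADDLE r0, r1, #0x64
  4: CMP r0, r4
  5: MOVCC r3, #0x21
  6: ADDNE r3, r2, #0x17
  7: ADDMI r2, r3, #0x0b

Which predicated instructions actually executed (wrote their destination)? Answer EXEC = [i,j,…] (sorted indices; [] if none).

EXEC = [1,2,3,5,6]

[0] flags=1010 → (cmp)
[1] flags=1010 VC?T → r1=0xb9
[2] flags=1010 LE?T → r3=0x85
[3] flags=1010 LE?T → r0=0x1d
[4] flags=0000 → (cmp)
[5] flags=0000 CC?T → r3=0x21
[6] flags=0000 NE?T → r3=0x06
[7] flags=0000 MI?F → skip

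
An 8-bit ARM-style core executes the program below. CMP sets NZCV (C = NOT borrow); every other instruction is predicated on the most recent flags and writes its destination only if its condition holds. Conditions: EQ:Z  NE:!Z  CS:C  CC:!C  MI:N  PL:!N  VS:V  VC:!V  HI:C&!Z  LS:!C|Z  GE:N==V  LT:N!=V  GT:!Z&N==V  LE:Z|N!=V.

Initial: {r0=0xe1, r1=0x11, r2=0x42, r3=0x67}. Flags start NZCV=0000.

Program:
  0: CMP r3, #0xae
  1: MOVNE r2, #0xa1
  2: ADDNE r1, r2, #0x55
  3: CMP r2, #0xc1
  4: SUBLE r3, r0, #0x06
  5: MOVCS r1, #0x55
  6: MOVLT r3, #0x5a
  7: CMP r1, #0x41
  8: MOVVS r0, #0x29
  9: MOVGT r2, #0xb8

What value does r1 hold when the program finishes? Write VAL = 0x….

[0] flags=1001 → (cmp)
[1] flags=1001 NE?T → r2=0xa1
[2] flags=1001 NE?T → r1=0xf6
[3] flags=1000 → (cmp)
[4] flags=1000 LE?T → r3=0xdb
[5] flags=1000 CS?F → skip
[6] flags=1000 LT?T → r3=0x5a
[7] flags=1010 → (cmp)
[8] flags=1010 VS?F → skip
[9] flags=1010 GT?F → skip

VAL = 0xf6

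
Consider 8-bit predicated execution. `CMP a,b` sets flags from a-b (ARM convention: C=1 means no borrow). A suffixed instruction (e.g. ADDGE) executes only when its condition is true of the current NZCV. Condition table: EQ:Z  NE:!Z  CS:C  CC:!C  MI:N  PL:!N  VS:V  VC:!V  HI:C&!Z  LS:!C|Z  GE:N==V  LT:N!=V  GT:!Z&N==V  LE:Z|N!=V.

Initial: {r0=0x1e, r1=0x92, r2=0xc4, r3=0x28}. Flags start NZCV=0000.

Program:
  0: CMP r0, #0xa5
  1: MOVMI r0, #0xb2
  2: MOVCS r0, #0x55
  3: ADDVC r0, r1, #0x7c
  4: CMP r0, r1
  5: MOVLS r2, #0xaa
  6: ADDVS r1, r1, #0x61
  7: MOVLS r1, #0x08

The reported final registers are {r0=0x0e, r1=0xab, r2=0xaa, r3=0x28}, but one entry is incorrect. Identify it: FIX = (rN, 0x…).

0: ✓ CMP  NZCV=0000
1: · MOVMI
2: · MOVCS
3: ✓ ADDVC  r0←0x0e
4: ✓ CMP  NZCV=0000
5: ✓ MOVLS  r2←0xaa
6: · ADDVS
7: ✓ MOVLS  r1←0x08

FIX = (r1, 0x08)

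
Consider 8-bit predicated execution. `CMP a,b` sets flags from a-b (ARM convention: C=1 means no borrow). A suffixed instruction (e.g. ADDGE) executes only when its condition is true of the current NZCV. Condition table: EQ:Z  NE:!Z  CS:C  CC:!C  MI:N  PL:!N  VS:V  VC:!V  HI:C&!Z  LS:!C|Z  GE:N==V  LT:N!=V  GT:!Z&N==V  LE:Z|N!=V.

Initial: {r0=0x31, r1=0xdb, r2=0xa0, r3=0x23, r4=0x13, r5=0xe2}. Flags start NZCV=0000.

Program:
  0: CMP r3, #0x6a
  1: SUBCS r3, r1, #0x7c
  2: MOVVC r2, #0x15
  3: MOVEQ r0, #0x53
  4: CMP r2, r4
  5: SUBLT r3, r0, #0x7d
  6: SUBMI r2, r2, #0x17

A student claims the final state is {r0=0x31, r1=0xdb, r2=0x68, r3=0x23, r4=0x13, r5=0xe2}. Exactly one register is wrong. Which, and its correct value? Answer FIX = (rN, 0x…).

FIX = (r2, 0x15)

[0] flags=1000 → (cmp)
[1] flags=1000 CS?F → skip
[2] flags=1000 VC?T → r2=0x15
[3] flags=1000 EQ?F → skip
[4] flags=0010 → (cmp)
[5] flags=0010 LT?F → skip
[6] flags=0010 MI?F → skip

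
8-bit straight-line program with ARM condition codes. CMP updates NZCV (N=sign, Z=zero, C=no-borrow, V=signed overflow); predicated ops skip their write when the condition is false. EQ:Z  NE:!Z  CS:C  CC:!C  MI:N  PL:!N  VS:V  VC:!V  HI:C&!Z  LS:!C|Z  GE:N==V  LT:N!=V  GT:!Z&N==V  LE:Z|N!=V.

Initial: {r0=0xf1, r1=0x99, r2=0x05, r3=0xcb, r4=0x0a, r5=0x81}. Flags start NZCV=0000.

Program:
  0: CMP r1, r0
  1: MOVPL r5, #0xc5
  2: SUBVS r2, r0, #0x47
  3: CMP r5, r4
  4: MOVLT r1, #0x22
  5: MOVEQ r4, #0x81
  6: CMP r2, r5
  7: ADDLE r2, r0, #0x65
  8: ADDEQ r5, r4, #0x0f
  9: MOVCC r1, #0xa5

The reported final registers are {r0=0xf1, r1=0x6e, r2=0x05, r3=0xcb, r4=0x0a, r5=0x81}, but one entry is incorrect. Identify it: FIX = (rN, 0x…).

FIX = (r1, 0xa5)

[0] flags=1000 → (cmp)
[1] flags=1000 PL?F → skip
[2] flags=1000 VS?F → skip
[3] flags=0011 → (cmp)
[4] flags=0011 LT?T → r1=0x22
[5] flags=0011 EQ?F → skip
[6] flags=1001 → (cmp)
[7] flags=1001 LE?F → skip
[8] flags=1001 EQ?F → skip
[9] flags=1001 CC?T → r1=0xa5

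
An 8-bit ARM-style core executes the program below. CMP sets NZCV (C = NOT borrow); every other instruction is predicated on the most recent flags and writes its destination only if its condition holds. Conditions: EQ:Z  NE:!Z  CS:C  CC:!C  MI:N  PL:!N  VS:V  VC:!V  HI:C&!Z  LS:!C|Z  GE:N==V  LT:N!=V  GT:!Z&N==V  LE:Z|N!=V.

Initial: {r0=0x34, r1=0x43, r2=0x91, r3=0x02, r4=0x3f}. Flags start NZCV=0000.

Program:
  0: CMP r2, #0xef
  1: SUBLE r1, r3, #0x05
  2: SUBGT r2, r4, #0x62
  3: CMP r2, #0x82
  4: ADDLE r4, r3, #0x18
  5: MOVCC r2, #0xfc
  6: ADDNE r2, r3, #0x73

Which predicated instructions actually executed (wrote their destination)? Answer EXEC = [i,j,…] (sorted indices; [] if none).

EXEC = [1,6]

0: ✓ CMP  NZCV=1000
1: ✓ SUBLE  r1←0xfd
2: · SUBGT
3: ✓ CMP  NZCV=0010
4: · ADDLE
5: · MOVCC
6: ✓ ADDNE  r2←0x75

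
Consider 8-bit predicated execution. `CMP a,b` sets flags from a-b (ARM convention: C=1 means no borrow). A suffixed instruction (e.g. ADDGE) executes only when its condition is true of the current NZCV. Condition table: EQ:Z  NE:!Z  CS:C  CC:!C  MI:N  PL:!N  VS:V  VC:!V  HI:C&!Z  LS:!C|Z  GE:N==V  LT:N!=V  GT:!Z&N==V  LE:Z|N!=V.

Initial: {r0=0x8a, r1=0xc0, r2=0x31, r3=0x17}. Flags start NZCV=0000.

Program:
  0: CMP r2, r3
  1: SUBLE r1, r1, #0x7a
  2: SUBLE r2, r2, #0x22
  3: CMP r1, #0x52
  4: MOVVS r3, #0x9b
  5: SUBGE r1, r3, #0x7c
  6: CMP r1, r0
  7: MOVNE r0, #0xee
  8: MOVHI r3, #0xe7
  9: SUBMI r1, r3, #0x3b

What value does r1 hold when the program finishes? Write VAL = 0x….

[0] flags=0010 → (cmp)
[1] flags=0010 LE?F → skip
[2] flags=0010 LE?F → skip
[3] flags=0011 → (cmp)
[4] flags=0011 VS?T → r3=0x9b
[5] flags=0011 GE?F → skip
[6] flags=0010 → (cmp)
[7] flags=0010 NE?T → r0=0xee
[8] flags=0010 HI?T → r3=0xe7
[9] flags=0010 MI?F → skip

VAL = 0xc0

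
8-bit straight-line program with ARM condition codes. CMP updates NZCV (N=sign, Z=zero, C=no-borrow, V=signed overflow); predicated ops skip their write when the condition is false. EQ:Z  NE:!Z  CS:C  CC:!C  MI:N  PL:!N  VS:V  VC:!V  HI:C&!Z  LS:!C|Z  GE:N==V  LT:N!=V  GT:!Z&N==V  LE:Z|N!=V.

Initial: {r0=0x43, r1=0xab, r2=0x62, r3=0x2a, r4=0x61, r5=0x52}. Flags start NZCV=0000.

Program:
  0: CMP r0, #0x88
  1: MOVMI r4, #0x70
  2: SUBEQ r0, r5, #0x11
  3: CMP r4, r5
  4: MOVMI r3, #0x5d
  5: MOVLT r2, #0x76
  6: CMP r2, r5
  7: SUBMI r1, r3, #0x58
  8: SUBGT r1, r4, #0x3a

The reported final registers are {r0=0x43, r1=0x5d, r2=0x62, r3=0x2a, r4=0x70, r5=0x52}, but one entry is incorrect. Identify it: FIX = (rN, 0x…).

FIX = (r1, 0x36)

0: ✓ CMP  NZCV=1001
1: ✓ MOVMI  r4←0x70
2: · SUBEQ
3: ✓ CMP  NZCV=0010
4: · MOVMI
5: · MOVLT
6: ✓ CMP  NZCV=0010
7: · SUBMI
8: ✓ SUBGT  r1←0x36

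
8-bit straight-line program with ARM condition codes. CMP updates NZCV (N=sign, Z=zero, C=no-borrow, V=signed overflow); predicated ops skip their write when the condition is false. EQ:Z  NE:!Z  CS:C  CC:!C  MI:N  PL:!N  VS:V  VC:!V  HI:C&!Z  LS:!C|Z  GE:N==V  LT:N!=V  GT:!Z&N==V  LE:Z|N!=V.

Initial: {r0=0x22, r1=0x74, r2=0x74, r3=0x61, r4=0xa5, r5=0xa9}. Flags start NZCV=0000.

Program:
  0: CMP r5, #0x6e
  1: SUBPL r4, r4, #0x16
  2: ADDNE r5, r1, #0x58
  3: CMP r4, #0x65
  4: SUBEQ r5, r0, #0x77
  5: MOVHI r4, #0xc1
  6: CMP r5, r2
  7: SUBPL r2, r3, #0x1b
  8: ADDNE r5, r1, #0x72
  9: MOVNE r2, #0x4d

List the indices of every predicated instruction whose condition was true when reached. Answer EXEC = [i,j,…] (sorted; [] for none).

EXEC = [1,2,5,7,8,9]

[0] flags=0011 → (cmp)
[1] flags=0011 PL?T → r4=0x8f
[2] flags=0011 NE?T → r5=0xcc
[3] flags=0011 → (cmp)
[4] flags=0011 EQ?F → skip
[5] flags=0011 HI?T → r4=0xc1
[6] flags=0011 → (cmp)
[7] flags=0011 PL?T → r2=0x46
[8] flags=0011 NE?T → r5=0xe6
[9] flags=0011 NE?T → r2=0x4d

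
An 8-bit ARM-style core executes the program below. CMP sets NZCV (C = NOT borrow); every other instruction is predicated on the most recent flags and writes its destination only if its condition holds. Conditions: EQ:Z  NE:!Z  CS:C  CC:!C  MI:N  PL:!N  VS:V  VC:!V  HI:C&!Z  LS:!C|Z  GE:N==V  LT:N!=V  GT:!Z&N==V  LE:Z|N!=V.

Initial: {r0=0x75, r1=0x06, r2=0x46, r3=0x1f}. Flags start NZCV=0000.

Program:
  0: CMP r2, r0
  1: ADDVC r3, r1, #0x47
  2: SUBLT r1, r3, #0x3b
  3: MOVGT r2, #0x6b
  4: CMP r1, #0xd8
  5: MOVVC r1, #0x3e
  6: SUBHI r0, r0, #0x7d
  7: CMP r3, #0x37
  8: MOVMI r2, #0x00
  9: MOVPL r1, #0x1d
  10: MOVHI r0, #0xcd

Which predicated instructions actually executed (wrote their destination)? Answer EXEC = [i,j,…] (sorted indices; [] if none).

0: ✓ CMP  NZCV=1000
1: ✓ ADDVC  r3←0x4d
2: ✓ SUBLT  r1←0x12
3: · MOVGT
4: ✓ CMP  NZCV=0000
5: ✓ MOVVC  r1←0x3e
6: · SUBHI
7: ✓ CMP  NZCV=0010
8: · MOVMI
9: ✓ MOVPL  r1←0x1d
10: ✓ MOVHI  r0←0xcd

EXEC = [1,2,5,9,10]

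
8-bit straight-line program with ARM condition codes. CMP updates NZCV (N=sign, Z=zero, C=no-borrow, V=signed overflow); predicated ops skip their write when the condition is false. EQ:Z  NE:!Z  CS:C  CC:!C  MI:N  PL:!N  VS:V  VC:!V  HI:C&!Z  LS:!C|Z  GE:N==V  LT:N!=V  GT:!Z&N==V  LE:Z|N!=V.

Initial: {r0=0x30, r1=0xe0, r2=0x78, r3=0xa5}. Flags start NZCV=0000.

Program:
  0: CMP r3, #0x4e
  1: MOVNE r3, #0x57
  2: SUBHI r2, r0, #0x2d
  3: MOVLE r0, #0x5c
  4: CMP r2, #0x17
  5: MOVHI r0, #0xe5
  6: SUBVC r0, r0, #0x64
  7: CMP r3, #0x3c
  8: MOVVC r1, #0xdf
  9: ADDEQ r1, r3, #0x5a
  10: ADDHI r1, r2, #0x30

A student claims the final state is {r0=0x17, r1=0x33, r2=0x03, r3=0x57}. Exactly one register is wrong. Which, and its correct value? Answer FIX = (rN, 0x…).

FIX = (r0, 0xf8)

0: ✓ CMP  NZCV=0011
1: ✓ MOVNE  r3←0x57
2: ✓ SUBHI  r2←0x03
3: ✓ MOVLE  r0←0x5c
4: ✓ CMP  NZCV=1000
5: · MOVHI
6: ✓ SUBVC  r0←0xf8
7: ✓ CMP  NZCV=0010
8: ✓ MOVVC  r1←0xdf
9: · ADDEQ
10: ✓ ADDHI  r1←0x33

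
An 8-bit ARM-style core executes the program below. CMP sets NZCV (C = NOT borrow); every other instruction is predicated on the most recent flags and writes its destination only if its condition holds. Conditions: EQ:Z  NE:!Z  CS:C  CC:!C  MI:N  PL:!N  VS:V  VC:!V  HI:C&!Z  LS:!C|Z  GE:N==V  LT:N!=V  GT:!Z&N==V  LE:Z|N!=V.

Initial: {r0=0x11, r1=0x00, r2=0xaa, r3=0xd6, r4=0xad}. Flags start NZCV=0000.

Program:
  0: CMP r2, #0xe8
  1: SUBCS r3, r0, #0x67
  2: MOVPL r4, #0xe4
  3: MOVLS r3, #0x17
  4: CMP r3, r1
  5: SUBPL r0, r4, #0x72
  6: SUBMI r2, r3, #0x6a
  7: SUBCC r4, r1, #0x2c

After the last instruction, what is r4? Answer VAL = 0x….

VAL = 0xad

[0] flags=1000 → (cmp)
[1] flags=1000 CS?F → skip
[2] flags=1000 PL?F → skip
[3] flags=1000 LS?T → r3=0x17
[4] flags=0010 → (cmp)
[5] flags=0010 PL?T → r0=0x3b
[6] flags=0010 MI?F → skip
[7] flags=0010 CC?F → skip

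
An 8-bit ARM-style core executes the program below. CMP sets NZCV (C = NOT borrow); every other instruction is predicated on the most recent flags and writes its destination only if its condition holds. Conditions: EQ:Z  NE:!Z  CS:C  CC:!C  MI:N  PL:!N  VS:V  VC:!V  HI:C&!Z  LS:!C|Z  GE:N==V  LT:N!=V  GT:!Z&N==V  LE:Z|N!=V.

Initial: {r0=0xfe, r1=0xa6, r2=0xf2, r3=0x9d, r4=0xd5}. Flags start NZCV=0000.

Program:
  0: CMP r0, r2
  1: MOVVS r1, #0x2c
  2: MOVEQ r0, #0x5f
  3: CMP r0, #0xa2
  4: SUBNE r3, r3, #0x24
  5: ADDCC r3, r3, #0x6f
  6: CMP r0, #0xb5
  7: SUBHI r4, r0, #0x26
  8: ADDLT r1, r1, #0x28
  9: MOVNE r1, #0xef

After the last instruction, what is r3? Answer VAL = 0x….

VAL = 0x79

0: ✓ CMP  NZCV=0010
1: · MOVVS
2: · MOVEQ
3: ✓ CMP  NZCV=0010
4: ✓ SUBNE  r3←0x79
5: · ADDCC
6: ✓ CMP  NZCV=0010
7: ✓ SUBHI  r4←0xd8
8: · ADDLT
9: ✓ MOVNE  r1←0xef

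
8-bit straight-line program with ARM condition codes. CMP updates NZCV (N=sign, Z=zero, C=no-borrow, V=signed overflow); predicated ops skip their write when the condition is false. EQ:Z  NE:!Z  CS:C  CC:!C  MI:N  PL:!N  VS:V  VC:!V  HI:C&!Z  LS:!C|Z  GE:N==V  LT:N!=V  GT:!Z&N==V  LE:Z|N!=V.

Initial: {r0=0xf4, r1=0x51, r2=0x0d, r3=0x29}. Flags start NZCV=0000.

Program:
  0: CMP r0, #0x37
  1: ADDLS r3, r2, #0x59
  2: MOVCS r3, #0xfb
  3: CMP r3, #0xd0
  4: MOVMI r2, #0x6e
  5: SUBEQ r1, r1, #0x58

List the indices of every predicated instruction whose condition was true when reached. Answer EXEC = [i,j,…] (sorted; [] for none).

EXEC = [2]

[0] flags=1010 → (cmp)
[1] flags=1010 LS?F → skip
[2] flags=1010 CS?T → r3=0xfb
[3] flags=0010 → (cmp)
[4] flags=0010 MI?F → skip
[5] flags=0010 EQ?F → skip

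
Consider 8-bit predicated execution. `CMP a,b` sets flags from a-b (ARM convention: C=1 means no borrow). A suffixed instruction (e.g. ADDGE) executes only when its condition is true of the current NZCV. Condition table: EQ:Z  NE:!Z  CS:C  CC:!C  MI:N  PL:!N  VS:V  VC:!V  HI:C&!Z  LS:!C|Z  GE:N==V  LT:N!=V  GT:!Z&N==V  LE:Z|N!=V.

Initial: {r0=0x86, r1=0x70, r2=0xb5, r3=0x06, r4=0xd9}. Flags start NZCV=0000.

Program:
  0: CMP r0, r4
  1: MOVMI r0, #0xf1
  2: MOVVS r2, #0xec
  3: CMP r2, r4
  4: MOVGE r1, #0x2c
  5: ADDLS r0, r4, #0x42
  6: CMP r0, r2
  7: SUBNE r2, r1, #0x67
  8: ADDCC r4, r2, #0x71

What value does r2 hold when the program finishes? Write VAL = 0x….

VAL = 0x09

[0] flags=1000 → (cmp)
[1] flags=1000 MI?T → r0=0xf1
[2] flags=1000 VS?F → skip
[3] flags=1000 → (cmp)
[4] flags=1000 GE?F → skip
[5] flags=1000 LS?T → r0=0x1b
[6] flags=0000 → (cmp)
[7] flags=0000 NE?T → r2=0x09
[8] flags=0000 CC?T → r4=0x7a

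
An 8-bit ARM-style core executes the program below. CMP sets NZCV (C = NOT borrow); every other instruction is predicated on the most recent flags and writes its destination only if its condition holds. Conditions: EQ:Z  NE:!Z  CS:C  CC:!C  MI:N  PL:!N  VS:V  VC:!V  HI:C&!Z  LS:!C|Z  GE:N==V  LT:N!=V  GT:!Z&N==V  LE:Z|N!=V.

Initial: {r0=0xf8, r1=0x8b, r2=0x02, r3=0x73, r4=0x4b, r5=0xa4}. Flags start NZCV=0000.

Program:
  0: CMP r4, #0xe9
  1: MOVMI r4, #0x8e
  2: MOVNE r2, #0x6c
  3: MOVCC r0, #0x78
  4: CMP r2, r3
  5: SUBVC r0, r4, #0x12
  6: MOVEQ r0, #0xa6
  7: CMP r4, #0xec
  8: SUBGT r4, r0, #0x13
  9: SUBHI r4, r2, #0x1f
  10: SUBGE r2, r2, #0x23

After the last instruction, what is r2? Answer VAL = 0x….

0: ✓ CMP  NZCV=0000
1: · MOVMI
2: ✓ MOVNE  r2←0x6c
3: ✓ MOVCC  r0←0x78
4: ✓ CMP  NZCV=1000
5: ✓ SUBVC  r0←0x39
6: · MOVEQ
7: ✓ CMP  NZCV=0000
8: ✓ SUBGT  r4←0x26
9: · SUBHI
10: ✓ SUBGE  r2←0x49

VAL = 0x49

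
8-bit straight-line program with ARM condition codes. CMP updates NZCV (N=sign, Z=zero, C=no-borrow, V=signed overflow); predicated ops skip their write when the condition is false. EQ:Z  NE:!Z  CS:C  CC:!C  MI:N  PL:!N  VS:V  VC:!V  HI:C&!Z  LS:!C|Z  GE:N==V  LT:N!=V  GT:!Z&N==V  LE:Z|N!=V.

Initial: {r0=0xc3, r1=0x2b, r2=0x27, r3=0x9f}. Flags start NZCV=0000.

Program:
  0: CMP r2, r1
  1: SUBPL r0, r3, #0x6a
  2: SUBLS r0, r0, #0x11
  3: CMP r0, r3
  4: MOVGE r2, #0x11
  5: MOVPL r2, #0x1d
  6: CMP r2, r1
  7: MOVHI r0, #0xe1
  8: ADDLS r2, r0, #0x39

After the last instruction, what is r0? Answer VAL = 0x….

0: ✓ CMP  NZCV=1000
1: · SUBPL
2: ✓ SUBLS  r0←0xb2
3: ✓ CMP  NZCV=0010
4: ✓ MOVGE  r2←0x11
5: ✓ MOVPL  r2←0x1d
6: ✓ CMP  NZCV=1000
7: · MOVHI
8: ✓ ADDLS  r2←0xeb

VAL = 0xb2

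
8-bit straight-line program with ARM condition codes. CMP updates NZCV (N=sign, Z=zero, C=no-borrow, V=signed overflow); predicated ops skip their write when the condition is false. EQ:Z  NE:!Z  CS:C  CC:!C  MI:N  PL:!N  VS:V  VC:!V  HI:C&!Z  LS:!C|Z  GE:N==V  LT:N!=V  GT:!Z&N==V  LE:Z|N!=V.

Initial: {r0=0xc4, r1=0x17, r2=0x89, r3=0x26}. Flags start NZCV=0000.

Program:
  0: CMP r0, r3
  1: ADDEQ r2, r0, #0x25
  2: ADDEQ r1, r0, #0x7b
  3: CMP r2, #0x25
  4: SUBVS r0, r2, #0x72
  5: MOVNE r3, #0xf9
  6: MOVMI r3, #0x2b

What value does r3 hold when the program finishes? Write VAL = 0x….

[0] flags=1010 → (cmp)
[1] flags=1010 EQ?F → skip
[2] flags=1010 EQ?F → skip
[3] flags=0011 → (cmp)
[4] flags=0011 VS?T → r0=0x17
[5] flags=0011 NE?T → r3=0xf9
[6] flags=0011 MI?F → skip

VAL = 0xf9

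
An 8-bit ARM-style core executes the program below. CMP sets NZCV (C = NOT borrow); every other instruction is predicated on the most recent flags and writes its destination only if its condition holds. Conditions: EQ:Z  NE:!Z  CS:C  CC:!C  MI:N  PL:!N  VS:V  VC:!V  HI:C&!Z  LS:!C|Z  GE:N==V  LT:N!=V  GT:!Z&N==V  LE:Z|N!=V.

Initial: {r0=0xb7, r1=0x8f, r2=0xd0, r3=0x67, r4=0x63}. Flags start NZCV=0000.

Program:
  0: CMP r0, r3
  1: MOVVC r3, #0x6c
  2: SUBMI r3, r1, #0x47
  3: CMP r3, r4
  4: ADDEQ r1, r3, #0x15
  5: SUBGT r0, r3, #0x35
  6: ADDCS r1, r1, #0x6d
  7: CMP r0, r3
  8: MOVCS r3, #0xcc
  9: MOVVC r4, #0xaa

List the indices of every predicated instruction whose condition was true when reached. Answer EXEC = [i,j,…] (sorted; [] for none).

0: ✓ CMP  NZCV=0011
1: · MOVVC
2: · SUBMI
3: ✓ CMP  NZCV=0010
4: · ADDEQ
5: ✓ SUBGT  r0←0x32
6: ✓ ADDCS  r1←0xfc
7: ✓ CMP  NZCV=1000
8: · MOVCS
9: ✓ MOVVC  r4←0xaa

EXEC = [5,6,9]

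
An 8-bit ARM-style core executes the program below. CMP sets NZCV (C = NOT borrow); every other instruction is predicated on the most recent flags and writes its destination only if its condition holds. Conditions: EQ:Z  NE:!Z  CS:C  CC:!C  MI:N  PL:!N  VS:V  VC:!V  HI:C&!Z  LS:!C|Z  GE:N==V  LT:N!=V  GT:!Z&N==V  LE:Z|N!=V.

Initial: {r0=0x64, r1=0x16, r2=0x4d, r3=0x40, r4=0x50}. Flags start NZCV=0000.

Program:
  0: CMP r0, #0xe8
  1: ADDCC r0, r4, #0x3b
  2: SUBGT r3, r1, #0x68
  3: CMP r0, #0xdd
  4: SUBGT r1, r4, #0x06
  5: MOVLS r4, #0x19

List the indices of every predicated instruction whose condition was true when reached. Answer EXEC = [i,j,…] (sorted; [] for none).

EXEC = [1,2,5]

0: ✓ CMP  NZCV=0000
1: ✓ ADDCC  r0←0x8b
2: ✓ SUBGT  r3←0xae
3: ✓ CMP  NZCV=1000
4: · SUBGT
5: ✓ MOVLS  r4←0x19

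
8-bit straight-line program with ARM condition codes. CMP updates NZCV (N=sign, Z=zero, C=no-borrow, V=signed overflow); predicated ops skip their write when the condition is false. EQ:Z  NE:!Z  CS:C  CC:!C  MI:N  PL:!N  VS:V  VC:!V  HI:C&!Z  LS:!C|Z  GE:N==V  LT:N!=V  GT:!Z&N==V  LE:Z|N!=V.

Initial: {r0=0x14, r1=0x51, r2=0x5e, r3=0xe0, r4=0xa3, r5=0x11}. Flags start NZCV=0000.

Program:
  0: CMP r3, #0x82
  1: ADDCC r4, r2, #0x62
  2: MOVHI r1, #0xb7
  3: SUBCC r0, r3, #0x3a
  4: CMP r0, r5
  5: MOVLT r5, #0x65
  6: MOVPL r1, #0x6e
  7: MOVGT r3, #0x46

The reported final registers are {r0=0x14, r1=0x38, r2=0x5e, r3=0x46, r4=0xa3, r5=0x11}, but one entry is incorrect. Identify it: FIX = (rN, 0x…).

[0] flags=0010 → (cmp)
[1] flags=0010 CC?F → skip
[2] flags=0010 HI?T → r1=0xb7
[3] flags=0010 CC?F → skip
[4] flags=0010 → (cmp)
[5] flags=0010 LT?F → skip
[6] flags=0010 PL?T → r1=0x6e
[7] flags=0010 GT?T → r3=0x46

FIX = (r1, 0x6e)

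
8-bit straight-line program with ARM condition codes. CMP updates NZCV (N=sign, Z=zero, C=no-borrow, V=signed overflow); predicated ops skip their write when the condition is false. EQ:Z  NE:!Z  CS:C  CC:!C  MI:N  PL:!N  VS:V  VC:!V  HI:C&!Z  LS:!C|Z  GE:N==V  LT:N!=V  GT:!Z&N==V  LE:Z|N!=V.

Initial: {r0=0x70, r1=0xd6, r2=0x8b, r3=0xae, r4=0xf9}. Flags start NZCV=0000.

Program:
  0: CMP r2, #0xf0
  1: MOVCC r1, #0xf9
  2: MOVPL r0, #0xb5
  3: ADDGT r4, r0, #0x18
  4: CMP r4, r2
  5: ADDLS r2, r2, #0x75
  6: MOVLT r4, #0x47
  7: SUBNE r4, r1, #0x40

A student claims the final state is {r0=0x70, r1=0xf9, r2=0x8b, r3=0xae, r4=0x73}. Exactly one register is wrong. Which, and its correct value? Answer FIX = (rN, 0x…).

FIX = (r4, 0xb9)

[0] flags=1000 → (cmp)
[1] flags=1000 CC?T → r1=0xf9
[2] flags=1000 PL?F → skip
[3] flags=1000 GT?F → skip
[4] flags=0010 → (cmp)
[5] flags=0010 LS?F → skip
[6] flags=0010 LT?F → skip
[7] flags=0010 NE?T → r4=0xb9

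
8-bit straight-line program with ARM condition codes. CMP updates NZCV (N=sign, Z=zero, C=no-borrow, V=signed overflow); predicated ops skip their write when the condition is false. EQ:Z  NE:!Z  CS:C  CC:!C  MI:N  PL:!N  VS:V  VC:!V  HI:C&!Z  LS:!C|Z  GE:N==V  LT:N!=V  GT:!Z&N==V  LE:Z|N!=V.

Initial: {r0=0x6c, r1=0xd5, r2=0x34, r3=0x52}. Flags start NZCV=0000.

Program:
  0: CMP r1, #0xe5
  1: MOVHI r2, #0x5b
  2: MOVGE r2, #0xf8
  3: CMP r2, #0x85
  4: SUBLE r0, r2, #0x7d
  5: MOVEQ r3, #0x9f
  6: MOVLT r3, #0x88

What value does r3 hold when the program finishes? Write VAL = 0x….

VAL = 0x52

[0] flags=1000 → (cmp)
[1] flags=1000 HI?F → skip
[2] flags=1000 GE?F → skip
[3] flags=1001 → (cmp)
[4] flags=1001 LE?F → skip
[5] flags=1001 EQ?F → skip
[6] flags=1001 LT?F → skip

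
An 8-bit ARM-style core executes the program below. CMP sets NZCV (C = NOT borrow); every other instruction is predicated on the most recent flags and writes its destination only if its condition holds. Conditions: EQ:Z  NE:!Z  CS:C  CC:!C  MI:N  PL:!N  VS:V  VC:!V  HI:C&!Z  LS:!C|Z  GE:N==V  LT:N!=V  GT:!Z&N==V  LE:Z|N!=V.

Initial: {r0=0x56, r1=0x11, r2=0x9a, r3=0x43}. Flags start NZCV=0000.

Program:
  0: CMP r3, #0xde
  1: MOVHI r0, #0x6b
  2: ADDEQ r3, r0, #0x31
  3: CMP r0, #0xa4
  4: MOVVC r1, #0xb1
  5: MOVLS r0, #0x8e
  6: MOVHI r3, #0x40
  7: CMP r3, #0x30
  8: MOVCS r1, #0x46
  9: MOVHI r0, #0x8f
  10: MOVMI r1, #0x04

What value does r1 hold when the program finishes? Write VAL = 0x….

0: ✓ CMP  NZCV=0000
1: · MOVHI
2: · ADDEQ
3: ✓ CMP  NZCV=1001
4: · MOVVC
5: ✓ MOVLS  r0←0x8e
6: · MOVHI
7: ✓ CMP  NZCV=0010
8: ✓ MOVCS  r1←0x46
9: ✓ MOVHI  r0←0x8f
10: · MOVMI

VAL = 0x46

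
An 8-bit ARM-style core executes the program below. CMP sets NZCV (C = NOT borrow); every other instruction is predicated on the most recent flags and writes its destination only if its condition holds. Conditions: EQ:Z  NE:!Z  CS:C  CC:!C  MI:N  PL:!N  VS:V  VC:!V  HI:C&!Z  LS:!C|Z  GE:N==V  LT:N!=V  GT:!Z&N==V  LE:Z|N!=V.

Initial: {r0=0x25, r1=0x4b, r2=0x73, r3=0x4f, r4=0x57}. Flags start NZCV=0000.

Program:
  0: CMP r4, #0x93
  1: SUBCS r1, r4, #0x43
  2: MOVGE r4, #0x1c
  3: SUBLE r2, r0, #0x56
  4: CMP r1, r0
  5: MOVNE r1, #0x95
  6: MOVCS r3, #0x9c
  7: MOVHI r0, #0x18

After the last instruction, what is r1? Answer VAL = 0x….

VAL = 0x95

[0] flags=1001 → (cmp)
[1] flags=1001 CS?F → skip
[2] flags=1001 GE?T → r4=0x1c
[3] flags=1001 LE?F → skip
[4] flags=0010 → (cmp)
[5] flags=0010 NE?T → r1=0x95
[6] flags=0010 CS?T → r3=0x9c
[7] flags=0010 HI?T → r0=0x18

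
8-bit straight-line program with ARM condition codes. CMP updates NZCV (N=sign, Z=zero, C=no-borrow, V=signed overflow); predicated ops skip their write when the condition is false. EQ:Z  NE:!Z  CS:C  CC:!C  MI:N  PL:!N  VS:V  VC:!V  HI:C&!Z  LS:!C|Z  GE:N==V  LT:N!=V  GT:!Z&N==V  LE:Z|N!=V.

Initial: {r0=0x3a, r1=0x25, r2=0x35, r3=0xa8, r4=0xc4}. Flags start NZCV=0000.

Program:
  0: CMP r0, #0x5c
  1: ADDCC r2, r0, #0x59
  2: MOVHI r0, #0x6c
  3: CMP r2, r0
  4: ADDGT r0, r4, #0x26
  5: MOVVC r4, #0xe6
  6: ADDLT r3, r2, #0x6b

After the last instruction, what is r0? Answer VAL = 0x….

VAL = 0x3a

0: ✓ CMP  NZCV=1000
1: ✓ ADDCC  r2←0x93
2: · MOVHI
3: ✓ CMP  NZCV=0011
4: · ADDGT
5: · MOVVC
6: ✓ ADDLT  r3←0xfe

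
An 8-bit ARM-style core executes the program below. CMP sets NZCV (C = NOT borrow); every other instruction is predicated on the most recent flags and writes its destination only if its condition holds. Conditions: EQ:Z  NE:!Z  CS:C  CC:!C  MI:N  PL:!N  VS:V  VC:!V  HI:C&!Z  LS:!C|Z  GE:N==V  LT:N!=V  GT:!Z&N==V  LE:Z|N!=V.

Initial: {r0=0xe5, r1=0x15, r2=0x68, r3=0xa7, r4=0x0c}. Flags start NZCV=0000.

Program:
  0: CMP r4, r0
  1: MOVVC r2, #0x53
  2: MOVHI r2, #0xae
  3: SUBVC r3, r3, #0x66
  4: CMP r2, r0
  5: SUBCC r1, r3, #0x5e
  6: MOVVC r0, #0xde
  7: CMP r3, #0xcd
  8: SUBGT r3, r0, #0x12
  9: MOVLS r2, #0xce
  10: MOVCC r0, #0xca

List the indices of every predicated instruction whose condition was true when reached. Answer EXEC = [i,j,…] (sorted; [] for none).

[0] flags=0000 → (cmp)
[1] flags=0000 VC?T → r2=0x53
[2] flags=0000 HI?F → skip
[3] flags=0000 VC?T → r3=0x41
[4] flags=0000 → (cmp)
[5] flags=0000 CC?T → r1=0xe3
[6] flags=0000 VC?T → r0=0xde
[7] flags=0000 → (cmp)
[8] flags=0000 GT?T → r3=0xcc
[9] flags=0000 LS?T → r2=0xce
[10] flags=0000 CC?T → r0=0xca

EXEC = [1,3,5,6,8,9,10]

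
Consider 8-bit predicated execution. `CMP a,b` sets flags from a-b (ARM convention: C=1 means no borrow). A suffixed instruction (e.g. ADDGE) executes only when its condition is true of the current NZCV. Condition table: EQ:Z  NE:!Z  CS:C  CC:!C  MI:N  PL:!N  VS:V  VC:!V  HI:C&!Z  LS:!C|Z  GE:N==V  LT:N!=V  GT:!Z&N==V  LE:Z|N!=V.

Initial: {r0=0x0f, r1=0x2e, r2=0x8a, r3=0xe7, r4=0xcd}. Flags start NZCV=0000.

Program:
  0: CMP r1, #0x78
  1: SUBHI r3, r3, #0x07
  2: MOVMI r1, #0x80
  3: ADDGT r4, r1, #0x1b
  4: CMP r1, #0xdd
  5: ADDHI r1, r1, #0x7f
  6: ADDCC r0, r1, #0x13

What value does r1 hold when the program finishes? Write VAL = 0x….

VAL = 0x80

[0] flags=1000 → (cmp)
[1] flags=1000 HI?F → skip
[2] flags=1000 MI?T → r1=0x80
[3] flags=1000 GT?F → skip
[4] flags=1000 → (cmp)
[5] flags=1000 HI?F → skip
[6] flags=1000 CC?T → r0=0x93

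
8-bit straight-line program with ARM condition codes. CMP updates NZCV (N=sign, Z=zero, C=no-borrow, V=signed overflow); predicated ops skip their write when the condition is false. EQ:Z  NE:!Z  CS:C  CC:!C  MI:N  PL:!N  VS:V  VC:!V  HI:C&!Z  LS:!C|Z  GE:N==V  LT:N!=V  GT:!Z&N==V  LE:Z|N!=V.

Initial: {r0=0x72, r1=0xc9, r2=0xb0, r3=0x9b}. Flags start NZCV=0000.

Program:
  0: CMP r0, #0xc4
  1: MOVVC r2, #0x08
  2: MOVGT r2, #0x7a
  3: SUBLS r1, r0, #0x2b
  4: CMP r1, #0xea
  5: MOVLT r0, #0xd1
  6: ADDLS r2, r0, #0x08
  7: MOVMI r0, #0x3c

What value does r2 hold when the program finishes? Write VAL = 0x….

VAL = 0x7a

[0] flags=1001 → (cmp)
[1] flags=1001 VC?F → skip
[2] flags=1001 GT?T → r2=0x7a
[3] flags=1001 LS?T → r1=0x47
[4] flags=0000 → (cmp)
[5] flags=0000 LT?F → skip
[6] flags=0000 LS?T → r2=0x7a
[7] flags=0000 MI?F → skip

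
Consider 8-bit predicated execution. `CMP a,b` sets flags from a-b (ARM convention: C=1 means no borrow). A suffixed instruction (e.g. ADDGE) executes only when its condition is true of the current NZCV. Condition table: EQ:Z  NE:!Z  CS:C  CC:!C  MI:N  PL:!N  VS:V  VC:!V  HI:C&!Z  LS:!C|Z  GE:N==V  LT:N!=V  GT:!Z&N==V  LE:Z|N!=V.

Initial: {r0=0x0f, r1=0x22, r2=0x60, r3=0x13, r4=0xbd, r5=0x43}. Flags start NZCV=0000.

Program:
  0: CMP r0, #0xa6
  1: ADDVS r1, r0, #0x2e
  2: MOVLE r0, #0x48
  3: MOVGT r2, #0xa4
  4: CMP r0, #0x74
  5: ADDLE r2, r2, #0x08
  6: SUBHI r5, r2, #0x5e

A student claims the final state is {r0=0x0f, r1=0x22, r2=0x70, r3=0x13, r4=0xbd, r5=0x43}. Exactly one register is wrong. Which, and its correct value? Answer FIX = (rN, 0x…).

FIX = (r2, 0xac)

0: ✓ CMP  NZCV=0000
1: · ADDVS
2: · MOVLE
3: ✓ MOVGT  r2←0xa4
4: ✓ CMP  NZCV=1000
5: ✓ ADDLE  r2←0xac
6: · SUBHI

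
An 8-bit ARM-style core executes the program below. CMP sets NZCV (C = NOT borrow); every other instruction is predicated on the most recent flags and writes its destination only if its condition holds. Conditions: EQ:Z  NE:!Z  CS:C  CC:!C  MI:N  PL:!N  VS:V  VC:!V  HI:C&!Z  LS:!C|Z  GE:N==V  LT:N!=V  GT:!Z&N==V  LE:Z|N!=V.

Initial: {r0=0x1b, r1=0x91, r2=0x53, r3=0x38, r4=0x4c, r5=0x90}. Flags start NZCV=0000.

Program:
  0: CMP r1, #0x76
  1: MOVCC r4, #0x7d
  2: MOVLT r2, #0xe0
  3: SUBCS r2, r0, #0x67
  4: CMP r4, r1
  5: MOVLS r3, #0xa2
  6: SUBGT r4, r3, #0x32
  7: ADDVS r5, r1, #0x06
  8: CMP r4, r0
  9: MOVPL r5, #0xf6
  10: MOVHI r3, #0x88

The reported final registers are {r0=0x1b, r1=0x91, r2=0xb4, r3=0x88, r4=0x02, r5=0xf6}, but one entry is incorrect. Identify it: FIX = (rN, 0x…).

FIX = (r4, 0x70)

[0] flags=0011 → (cmp)
[1] flags=0011 CC?F → skip
[2] flags=0011 LT?T → r2=0xe0
[3] flags=0011 CS?T → r2=0xb4
[4] flags=1001 → (cmp)
[5] flags=1001 LS?T → r3=0xa2
[6] flags=1001 GT?T → r4=0x70
[7] flags=1001 VS?T → r5=0x97
[8] flags=0010 → (cmp)
[9] flags=0010 PL?T → r5=0xf6
[10] flags=0010 HI?T → r3=0x88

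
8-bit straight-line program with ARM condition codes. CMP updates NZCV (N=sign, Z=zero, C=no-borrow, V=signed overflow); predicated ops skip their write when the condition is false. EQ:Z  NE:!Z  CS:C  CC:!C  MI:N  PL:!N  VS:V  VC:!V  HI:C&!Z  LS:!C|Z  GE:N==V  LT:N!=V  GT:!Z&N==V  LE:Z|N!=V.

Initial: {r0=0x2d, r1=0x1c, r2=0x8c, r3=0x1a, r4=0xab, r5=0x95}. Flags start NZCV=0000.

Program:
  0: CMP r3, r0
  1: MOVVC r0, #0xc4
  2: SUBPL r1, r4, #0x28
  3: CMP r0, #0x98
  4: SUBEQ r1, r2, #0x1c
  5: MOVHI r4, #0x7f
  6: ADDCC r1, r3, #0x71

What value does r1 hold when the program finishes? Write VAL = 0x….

[0] flags=1000 → (cmp)
[1] flags=1000 VC?T → r0=0xc4
[2] flags=1000 PL?F → skip
[3] flags=0010 → (cmp)
[4] flags=0010 EQ?F → skip
[5] flags=0010 HI?T → r4=0x7f
[6] flags=0010 CC?F → skip

VAL = 0x1c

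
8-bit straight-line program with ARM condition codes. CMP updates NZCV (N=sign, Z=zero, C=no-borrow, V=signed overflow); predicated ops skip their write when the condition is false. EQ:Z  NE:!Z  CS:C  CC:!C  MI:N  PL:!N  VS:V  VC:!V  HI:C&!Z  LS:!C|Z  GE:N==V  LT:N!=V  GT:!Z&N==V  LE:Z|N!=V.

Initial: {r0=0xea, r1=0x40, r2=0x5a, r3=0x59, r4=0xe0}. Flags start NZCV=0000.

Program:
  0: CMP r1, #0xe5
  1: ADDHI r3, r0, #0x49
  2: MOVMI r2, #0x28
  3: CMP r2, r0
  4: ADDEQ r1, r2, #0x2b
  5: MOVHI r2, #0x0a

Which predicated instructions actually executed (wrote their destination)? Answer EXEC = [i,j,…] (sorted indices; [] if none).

EXEC = []

0: ✓ CMP  NZCV=0000
1: · ADDHI
2: · MOVMI
3: ✓ CMP  NZCV=0000
4: · ADDEQ
5: · MOVHI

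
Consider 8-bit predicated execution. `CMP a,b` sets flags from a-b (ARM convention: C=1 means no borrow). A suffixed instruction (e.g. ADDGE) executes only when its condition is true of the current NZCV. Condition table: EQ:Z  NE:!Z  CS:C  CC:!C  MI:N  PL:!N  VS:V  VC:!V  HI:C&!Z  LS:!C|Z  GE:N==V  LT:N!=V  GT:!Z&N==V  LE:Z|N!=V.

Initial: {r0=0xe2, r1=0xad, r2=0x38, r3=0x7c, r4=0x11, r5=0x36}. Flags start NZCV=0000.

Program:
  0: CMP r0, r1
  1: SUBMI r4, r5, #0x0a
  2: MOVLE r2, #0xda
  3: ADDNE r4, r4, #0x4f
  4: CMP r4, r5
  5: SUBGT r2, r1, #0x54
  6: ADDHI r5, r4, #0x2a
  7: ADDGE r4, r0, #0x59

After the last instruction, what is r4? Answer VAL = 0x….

[0] flags=0010 → (cmp)
[1] flags=0010 MI?F → skip
[2] flags=0010 LE?F → skip
[3] flags=0010 NE?T → r4=0x60
[4] flags=0010 → (cmp)
[5] flags=0010 GT?T → r2=0x59
[6] flags=0010 HI?T → r5=0x8a
[7] flags=0010 GE?T → r4=0x3b

VAL = 0x3b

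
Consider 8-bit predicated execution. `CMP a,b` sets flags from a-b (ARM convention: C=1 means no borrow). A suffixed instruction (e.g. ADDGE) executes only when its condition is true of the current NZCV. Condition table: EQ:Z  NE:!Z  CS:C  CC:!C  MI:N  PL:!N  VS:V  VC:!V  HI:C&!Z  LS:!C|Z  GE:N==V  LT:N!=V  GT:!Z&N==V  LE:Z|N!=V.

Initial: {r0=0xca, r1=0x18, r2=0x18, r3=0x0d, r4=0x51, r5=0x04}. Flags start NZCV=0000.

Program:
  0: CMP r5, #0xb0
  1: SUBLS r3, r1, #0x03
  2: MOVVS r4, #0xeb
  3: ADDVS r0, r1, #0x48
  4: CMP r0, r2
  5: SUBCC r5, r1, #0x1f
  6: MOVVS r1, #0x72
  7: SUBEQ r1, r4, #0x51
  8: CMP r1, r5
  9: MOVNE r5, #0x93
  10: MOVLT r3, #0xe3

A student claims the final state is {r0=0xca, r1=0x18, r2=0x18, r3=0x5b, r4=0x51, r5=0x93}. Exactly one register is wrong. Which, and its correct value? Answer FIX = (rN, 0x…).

0: ✓ CMP  NZCV=0000
1: ✓ SUBLS  r3←0x15
2: · MOVVS
3: · ADDVS
4: ✓ CMP  NZCV=1010
5: · SUBCC
6: · MOVVS
7: · SUBEQ
8: ✓ CMP  NZCV=0010
9: ✓ MOVNE  r5←0x93
10: · MOVLT

FIX = (r3, 0x15)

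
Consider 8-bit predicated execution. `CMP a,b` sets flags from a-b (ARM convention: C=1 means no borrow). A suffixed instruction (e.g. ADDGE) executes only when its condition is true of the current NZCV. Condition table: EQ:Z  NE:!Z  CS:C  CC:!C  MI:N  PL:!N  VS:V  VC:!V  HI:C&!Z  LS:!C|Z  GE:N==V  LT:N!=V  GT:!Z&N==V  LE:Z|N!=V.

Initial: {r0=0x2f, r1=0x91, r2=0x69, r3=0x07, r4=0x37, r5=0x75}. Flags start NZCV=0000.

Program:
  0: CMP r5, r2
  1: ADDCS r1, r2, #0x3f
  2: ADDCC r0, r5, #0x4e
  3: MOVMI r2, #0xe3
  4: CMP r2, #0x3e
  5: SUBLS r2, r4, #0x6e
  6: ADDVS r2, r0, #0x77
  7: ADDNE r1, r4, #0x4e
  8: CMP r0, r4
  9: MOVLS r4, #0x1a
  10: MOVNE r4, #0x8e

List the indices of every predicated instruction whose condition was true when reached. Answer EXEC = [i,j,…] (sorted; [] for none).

0: ✓ CMP  NZCV=0010
1: ✓ ADDCS  r1←0xa8
2: · ADDCC
3: · MOVMI
4: ✓ CMP  NZCV=0010
5: · SUBLS
6: · ADDVS
7: ✓ ADDNE  r1←0x85
8: ✓ CMP  NZCV=1000
9: ✓ MOVLS  r4←0x1a
10: ✓ MOVNE  r4←0x8e

EXEC = [1,7,9,10]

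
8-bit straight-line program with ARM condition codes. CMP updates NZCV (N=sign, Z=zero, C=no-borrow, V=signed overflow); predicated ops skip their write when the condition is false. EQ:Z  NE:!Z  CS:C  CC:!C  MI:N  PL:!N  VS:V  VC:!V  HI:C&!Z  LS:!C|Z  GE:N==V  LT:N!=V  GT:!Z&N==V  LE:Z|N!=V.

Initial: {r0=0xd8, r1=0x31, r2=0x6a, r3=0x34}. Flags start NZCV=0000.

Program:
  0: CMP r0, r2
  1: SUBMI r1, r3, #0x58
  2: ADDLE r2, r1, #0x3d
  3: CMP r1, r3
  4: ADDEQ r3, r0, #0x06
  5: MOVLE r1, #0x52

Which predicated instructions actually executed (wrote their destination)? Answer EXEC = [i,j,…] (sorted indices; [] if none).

EXEC = [2,5]

[0] flags=0011 → (cmp)
[1] flags=0011 MI?F → skip
[2] flags=0011 LE?T → r2=0x6e
[3] flags=1000 → (cmp)
[4] flags=1000 EQ?F → skip
[5] flags=1000 LE?T → r1=0x52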